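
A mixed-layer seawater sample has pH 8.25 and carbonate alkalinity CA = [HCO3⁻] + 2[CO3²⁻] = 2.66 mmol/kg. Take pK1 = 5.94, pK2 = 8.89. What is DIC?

CA = [HCO3⁻] + 2[CO3²⁻] = (α₁ + 2α₂)·DIC
At pH 8.25: [H⁺]/K1 = 10^-2.31 = 0.0048978, K2/[H⁺] = 10^-0.64 = 0.22909
α₁ = 1/(1 + 0.0048978 + 0.22909) = 1/1.2340 = 0.8104; α₂ = α₁·K2/[H⁺] = 0.1856
α₁ + 2α₂ = 1.1817
DIC = CA / (α₁ + 2α₂) = 2.66 / 1.1817 = 2.25 mmol/kg

DIC = 2.25 mmol/kg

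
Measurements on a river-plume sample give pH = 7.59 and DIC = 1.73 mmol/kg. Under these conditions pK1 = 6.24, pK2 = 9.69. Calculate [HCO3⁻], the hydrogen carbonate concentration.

[HCO3⁻] = 1.64 mmol/kg

α₁ = 1 / (1 + [H⁺]/K1 + K2/[H⁺]) = 1 / (1 + 10^-1.35 + 10^-2.10)
   = 1 / (1 + 0.044668 + 0.0079433) = 1/1.0526 = 0.9500
[HCO3⁻] = α₁ × DIC = 0.9500 × 1.73 = 1.64 mmol/kg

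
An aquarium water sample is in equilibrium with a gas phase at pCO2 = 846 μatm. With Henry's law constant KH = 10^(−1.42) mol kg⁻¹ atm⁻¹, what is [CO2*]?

KH = 10^(−1.42) = 3.802×10^-2 mol kg⁻¹ atm⁻¹
[CO2*] = KH · pCO2 = 3.802×10^-2 × 846×10^-6 atm = 3.22×10^-5 mol/kg

[CO2*] = 32.2 μmol/kg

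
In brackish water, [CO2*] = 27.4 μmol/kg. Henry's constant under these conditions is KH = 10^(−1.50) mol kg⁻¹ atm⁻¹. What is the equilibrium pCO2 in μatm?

pCO2 = 866 μatm

KH = 10^(−1.50) = 3.162×10^-2 mol kg⁻¹ atm⁻¹
pCO2 = [CO2*]/KH = 27.4×10^-6 / 3.162×10^-2 = 8.66×10^-4 atm = 866 μatm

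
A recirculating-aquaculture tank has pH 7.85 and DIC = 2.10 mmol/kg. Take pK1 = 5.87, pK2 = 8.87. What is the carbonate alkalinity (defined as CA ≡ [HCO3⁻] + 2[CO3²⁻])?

CA = [HCO3⁻] + 2[CO3²⁻] = (α₁ + 2α₂)·DIC
At pH 7.85: [H⁺]/K1 = 10^-1.98 = 0.010471, K2/[H⁺] = 10^-1.02 = 0.095499
α₁ = 1/(1 + 0.010471 + 0.095499) = 1/1.1060 = 0.9042; α₂ = α₁·K2/[H⁺] = 0.08635
α₁ + 2α₂ = 1.0769
CA = 1.0769 × 2.10 = 2.26 mmol/kg

CA = 2.26 mmol/kg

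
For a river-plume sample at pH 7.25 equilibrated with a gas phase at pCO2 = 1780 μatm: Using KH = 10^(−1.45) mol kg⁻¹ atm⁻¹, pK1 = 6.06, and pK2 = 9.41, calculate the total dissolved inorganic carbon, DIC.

[CO2*] = KH · pCO2 = 10^(−1.45) × 1780×10^-6 = 6.316×10^-5 mol/kg
α₀ = 1/(1 + K1/[H⁺] + K1K2/[H⁺]²) = 1/(1 + 10^+1.19 + 10^-0.97) = 0.06026
DIC = [CO2*]/α₀ = 6.316×10^-5 / 0.06026 = 1.05 mmol/kg

DIC = 1.05 mmol/kg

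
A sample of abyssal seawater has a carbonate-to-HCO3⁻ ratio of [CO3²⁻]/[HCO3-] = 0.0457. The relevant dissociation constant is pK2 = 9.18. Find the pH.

From K2 = [H⁺][CO3²⁻]/[HCO3-]:  pH = pK2 + log₁₀([CO3²⁻]/[HCO3-])
log₁₀(0.0457) = -1.340
pH = 9.18 + (-1.340) = 7.84

pH = 7.84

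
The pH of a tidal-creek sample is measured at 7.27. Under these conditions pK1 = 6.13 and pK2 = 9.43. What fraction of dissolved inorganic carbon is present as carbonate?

α₂ = 1 / (1 + [H⁺]/K2 + [H⁺]²/(K1K2)) = 1 / (1 + 10^+2.16 + 10^+1.02)
   = 1 / (1 + 144.54 + 10.471) = 1/156.02 = 0.006410

α₂ = 0.00641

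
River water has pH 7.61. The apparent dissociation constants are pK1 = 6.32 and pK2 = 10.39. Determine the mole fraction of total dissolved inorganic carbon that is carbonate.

α₂ = 0.00158

α₂ = 1 / (1 + [H⁺]/K2 + [H⁺]²/(K1K2)) = 1 / (1 + 10^+2.78 + 10^+1.49)
   = 1 / (1 + 602.56 + 30.903) = 1/634.46 = 0.001576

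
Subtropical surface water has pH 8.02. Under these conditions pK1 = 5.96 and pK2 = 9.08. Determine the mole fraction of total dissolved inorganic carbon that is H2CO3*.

α₀ = 0.00795

α₀ = 1 / (1 + K1/[H⁺] + K1K2/[H⁺]²) = 1 / (1 + 10^+2.06 + 10^+1.00)
   = 1 / (1 + 114.82 + 10.000) = 1/125.82 = 0.007948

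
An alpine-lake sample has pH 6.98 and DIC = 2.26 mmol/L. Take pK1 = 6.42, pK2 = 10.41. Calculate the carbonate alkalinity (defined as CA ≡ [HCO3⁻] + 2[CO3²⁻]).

CA = 1.77 mmol/L

CA = [HCO3⁻] + 2[CO3²⁻] = (α₁ + 2α₂)·DIC
At pH 6.98: [H⁺]/K1 = 10^-0.56 = 0.27542, K2/[H⁺] = 10^-3.43 = 0.00037154
α₁ = 1/(1 + 0.27542 + 0.00037154) = 1/1.2758 = 0.7838; α₂ = α₁·K2/[H⁺] = 0.0002912
α₁ + 2α₂ = 0.7844
CA = 0.7844 × 2.26 = 1.77 mmol/L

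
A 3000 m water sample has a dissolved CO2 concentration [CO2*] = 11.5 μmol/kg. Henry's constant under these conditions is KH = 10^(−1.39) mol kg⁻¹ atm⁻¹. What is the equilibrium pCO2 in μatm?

pCO2 = 282 μatm

KH = 10^(−1.39) = 4.074×10^-2 mol kg⁻¹ atm⁻¹
pCO2 = [CO2*]/KH = 11.5×10^-6 / 4.074×10^-2 = 2.82×10^-4 atm = 282 μatm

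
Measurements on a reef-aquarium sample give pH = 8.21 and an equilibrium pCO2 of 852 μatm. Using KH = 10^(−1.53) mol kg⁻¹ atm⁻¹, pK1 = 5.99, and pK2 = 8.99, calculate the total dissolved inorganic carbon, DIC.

DIC = 4.89 mmol/kg

[CO2*] = KH · pCO2 = 10^(−1.53) × 852×10^-6 = 2.514×10^-5 mol/kg
α₀ = 1/(1 + K1/[H⁺] + K1K2/[H⁺]²) = 1/(1 + 10^+2.22 + 10^+1.44) = 0.005141
DIC = [CO2*]/α₀ = 2.514×10^-5 / 0.005141 = 4.89 mmol/kg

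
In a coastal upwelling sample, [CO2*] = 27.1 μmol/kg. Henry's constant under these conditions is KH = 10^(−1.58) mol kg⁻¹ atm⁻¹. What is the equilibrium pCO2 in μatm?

KH = 10^(−1.58) = 2.630×10^-2 mol kg⁻¹ atm⁻¹
pCO2 = [CO2*]/KH = 27.1×10^-6 / 2.630×10^-2 = 1.03×10^-3 atm = 1030 μatm

pCO2 = 1030 μatm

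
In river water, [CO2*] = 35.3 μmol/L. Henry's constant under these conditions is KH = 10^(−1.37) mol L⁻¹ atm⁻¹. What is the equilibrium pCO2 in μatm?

KH = 10^(−1.37) = 4.266×10^-2 mol L⁻¹ atm⁻¹
pCO2 = [CO2*]/KH = 35.3×10^-6 / 4.266×10^-2 = 8.28×10^-4 atm = 828 μatm

pCO2 = 828 μatm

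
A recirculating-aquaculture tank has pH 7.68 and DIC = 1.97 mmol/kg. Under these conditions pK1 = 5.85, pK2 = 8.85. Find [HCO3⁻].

[HCO3⁻] = 1.82 mmol/kg

α₁ = 1 / (1 + [H⁺]/K1 + K2/[H⁺]) = 1 / (1 + 10^-1.83 + 10^-1.17)
   = 1 / (1 + 0.014791 + 0.067608) = 1/1.0824 = 0.9239
[HCO3⁻] = α₁ × DIC = 0.9239 × 1.97 = 1.82 mmol/kg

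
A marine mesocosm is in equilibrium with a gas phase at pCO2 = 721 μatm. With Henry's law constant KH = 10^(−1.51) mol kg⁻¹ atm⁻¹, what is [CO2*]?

KH = 10^(−1.51) = 3.090×10^-2 mol kg⁻¹ atm⁻¹
[CO2*] = KH · pCO2 = 3.090×10^-2 × 721×10^-6 atm = 2.23×10^-5 mol/kg

[CO2*] = 22.3 μmol/kg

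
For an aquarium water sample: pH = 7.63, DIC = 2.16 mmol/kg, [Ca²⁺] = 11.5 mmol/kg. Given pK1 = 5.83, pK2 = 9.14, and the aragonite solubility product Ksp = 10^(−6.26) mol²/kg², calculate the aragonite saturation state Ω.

α₂ = 1 / (1 + [H⁺]/K2 + [H⁺]²/(K1K2)) = 1 / (1 + 10^+1.51 + 10^-0.29)
   = 1 / (1 + 32.359 + 0.51286) = 1/33.872 = 0.02952
[CO3²⁻] = α₂ × DIC = 0.02952 × 2.16 = 0.06377 mmol/kg
Ksp = 10^(−6.26) = 5.495×10^-7
Ω = [Ca²⁺][CO3²⁻]/Ksp = (11.5×10^-3)(6.377×10^-5) / 5.495×10^-7 = 1.33

Ω = 1.33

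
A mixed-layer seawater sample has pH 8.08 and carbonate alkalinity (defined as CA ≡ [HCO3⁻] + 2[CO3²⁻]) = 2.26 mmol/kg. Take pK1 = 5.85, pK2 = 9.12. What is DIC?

DIC = 2.10 mmol/kg

CA = [HCO3⁻] + 2[CO3²⁻] = (α₁ + 2α₂)·DIC
At pH 8.08: [H⁺]/K1 = 10^-2.23 = 0.0058884, K2/[H⁺] = 10^-1.04 = 0.091201
α₁ = 1/(1 + 0.0058884 + 0.091201) = 1/1.0971 = 0.9115; α₂ = α₁·K2/[H⁺] = 0.08313
α₁ + 2α₂ = 1.0778
DIC = CA / (α₁ + 2α₂) = 2.26 / 1.0778 = 2.10 mmol/kg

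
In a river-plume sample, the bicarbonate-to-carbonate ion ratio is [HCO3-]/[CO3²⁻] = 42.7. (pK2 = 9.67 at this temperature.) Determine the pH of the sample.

pH = 8.04

From K2 = [H⁺][CO3²⁻]/[HCO3-]:  pH = pK2 − log₁₀([HCO3-]/[CO3²⁻])
log₁₀(42.7) = +1.630
pH = 9.67 − (+1.630) = 8.04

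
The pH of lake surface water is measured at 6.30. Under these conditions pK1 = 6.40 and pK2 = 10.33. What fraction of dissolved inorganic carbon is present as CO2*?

α₀ = 1 / (1 + K1/[H⁺] + K1K2/[H⁺]²) = 1 / (1 + 10^-0.10 + 10^-4.13)
   = 1 / (1 + 0.79433 + 7.4131×10^-5) = 1/1.7944 = 0.5573

α₀ = 0.557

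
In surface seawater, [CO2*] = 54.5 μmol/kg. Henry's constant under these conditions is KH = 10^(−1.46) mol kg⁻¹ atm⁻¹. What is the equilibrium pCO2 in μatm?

KH = 10^(−1.46) = 3.467×10^-2 mol kg⁻¹ atm⁻¹
pCO2 = [CO2*]/KH = 54.5×10^-6 / 3.467×10^-2 = 1.57×10^-3 atm = 1570 μatm

pCO2 = 1570 μatm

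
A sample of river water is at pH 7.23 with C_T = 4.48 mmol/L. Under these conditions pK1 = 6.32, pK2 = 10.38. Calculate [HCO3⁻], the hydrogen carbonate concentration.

[HCO3⁻] = 3.99 mmol/L

α₁ = 1 / (1 + [H⁺]/K1 + K2/[H⁺]) = 1 / (1 + 10^-0.91 + 10^-3.15)
   = 1 / (1 + 0.12303 + 0.00070795) = 1/1.1237 = 0.8899
[HCO3⁻] = α₁ × DIC = 0.8899 × 4.48 = 3.99 mmol/L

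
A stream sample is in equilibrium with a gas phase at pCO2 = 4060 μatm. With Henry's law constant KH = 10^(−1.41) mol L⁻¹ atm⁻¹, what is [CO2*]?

[CO2*] = 158 μmol/L

KH = 10^(−1.41) = 3.890×10^-2 mol L⁻¹ atm⁻¹
[CO2*] = KH · pCO2 = 3.890×10^-2 × 4060×10^-6 atm = 1.58×10^-4 mol/L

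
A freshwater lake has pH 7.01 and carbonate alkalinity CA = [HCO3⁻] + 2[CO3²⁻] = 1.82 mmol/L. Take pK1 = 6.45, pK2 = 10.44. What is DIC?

DIC = 2.32 mmol/L

CA = [HCO3⁻] + 2[CO3²⁻] = (α₁ + 2α₂)·DIC
At pH 7.01: [H⁺]/K1 = 10^-0.56 = 0.27542, K2/[H⁺] = 10^-3.43 = 0.00037154
α₁ = 1/(1 + 0.27542 + 0.00037154) = 1/1.2758 = 0.7838; α₂ = α₁·K2/[H⁺] = 0.0002912
α₁ + 2α₂ = 0.7844
DIC = CA / (α₁ + 2α₂) = 1.82 / 0.7844 = 2.32 mmol/L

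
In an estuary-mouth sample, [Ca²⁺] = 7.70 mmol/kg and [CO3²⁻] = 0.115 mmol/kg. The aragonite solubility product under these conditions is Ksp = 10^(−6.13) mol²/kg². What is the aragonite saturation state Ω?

Ksp = 10^(−6.13) = 7.413×10^-7
Ω = [Ca²⁺][CO3²⁻]/Ksp = (7.70×10^-3)(0.115×10^-3) / 7.413×10^-7 = 1.19

Ω = 1.19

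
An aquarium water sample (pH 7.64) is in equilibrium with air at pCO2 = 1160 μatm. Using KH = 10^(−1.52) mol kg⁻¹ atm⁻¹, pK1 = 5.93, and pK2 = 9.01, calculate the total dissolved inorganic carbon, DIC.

[CO2*] = KH · pCO2 = 10^(−1.52) × 1160×10^-6 = 3.503×10^-5 mol/kg
α₀ = 1/(1 + K1/[H⁺] + K1K2/[H⁺]²) = 1/(1 + 10^+1.71 + 10^+0.34) = 0.01836
DIC = [CO2*]/α₀ = 3.503×10^-5 / 0.01836 = 1.91 mmol/kg

DIC = 1.91 mmol/kg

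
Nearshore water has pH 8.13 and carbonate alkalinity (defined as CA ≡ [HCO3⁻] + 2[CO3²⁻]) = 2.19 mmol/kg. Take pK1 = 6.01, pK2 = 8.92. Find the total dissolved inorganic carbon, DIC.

DIC = 1.93 mmol/kg

CA = [HCO3⁻] + 2[CO3²⁻] = (α₁ + 2α₂)·DIC
At pH 8.13: [H⁺]/K1 = 10^-2.12 = 0.0075858, K2/[H⁺] = 10^-0.79 = 0.16218
α₁ = 1/(1 + 0.0075858 + 0.16218) = 1/1.1698 = 0.8549; α₂ = α₁·K2/[H⁺] = 0.1386
α₁ + 2α₂ = 1.1322
DIC = CA / (α₁ + 2α₂) = 2.19 / 1.1322 = 1.93 mmol/kg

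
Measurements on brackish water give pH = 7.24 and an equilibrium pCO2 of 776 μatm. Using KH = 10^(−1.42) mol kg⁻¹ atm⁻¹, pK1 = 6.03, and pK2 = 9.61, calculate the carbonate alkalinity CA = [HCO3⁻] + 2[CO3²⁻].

CA = 0.483 mmol/kg

[CO2*] = KH · pCO2 = 10^(−1.42) × 776×10^-6 = 2.950×10^-5 mol/kg
α₀ = 1/(1 + K1/[H⁺] + K1K2/[H⁺]²) = 1/(1 + 10^+1.21 + 10^-1.16) = 0.05785
DIC = [CO2*]/α₀ = 2.950×10^-5 / 0.05785 = 0.5100 mmol/kg
CA = (α₁ + 2α₂)·DIC = (0.9382 + 2×0.004002) × 0.5100 = 0.483 mmol/kg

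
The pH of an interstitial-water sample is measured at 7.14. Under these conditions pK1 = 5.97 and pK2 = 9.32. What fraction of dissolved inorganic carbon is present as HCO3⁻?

α₁ = 1 / (1 + [H⁺]/K1 + K2/[H⁺]) = 1 / (1 + 10^-1.17 + 10^-2.18)
   = 1 / (1 + 0.067608 + 0.0066069) = 1/1.0742 = 0.9309

α₁ = 0.931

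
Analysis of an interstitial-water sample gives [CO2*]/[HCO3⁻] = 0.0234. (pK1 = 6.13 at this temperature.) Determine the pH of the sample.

From K1 = [H⁺][HCO3⁻]/[CO2*]:  pH = pK1 − log₁₀([CO2*]/[HCO3⁻])
log₁₀(0.0234) = -1.631
pH = 6.13 − (-1.631) = 7.76

pH = 7.76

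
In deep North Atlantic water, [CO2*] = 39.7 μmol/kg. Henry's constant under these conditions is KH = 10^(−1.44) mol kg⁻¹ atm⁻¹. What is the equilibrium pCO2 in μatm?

KH = 10^(−1.44) = 3.631×10^-2 mol kg⁻¹ atm⁻¹
pCO2 = [CO2*]/KH = 39.7×10^-6 / 3.631×10^-2 = 1.09×10^-3 atm = 1090 μatm

pCO2 = 1090 μatm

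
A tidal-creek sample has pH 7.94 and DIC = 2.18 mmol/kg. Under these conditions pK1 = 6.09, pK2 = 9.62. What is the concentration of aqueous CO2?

[CO2*] = 0.0298 mmol/kg

α₀ = 1 / (1 + K1/[H⁺] + K1K2/[H⁺]²) = 1 / (1 + 10^+1.85 + 10^+0.17)
   = 1 / (1 + 70.795 + 1.4791) = 1/73.274 = 0.01365
[CO2*] = α₀ × DIC = 0.01365 × 2.18 = 0.0298 mmol/kg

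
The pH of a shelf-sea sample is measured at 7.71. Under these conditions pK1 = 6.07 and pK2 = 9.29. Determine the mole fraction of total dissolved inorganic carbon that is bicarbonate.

α₁ = 1 / (1 + [H⁺]/K1 + K2/[H⁺]) = 1 / (1 + 10^-1.64 + 10^-1.58)
   = 1 / (1 + 0.022909 + 0.026303) = 1/1.0492 = 0.9531

α₁ = 0.953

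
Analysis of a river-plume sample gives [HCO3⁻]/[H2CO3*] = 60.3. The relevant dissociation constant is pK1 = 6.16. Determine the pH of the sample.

From K1 = [H⁺][HCO3⁻]/[H2CO3*]:  pH = pK1 + log₁₀([HCO3⁻]/[H2CO3*])
log₁₀(60.3) = +1.780
pH = 6.16 + (+1.780) = 7.94

pH = 7.94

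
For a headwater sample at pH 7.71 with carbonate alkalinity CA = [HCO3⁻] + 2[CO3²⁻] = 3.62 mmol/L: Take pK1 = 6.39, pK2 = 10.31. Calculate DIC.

CA = [HCO3⁻] + 2[CO3²⁻] = (α₁ + 2α₂)·DIC
At pH 7.71: [H⁺]/K1 = 10^-1.32 = 0.047863, K2/[H⁺] = 10^-2.60 = 0.0025119
α₁ = 1/(1 + 0.047863 + 0.0025119) = 1/1.0504 = 0.9520; α₂ = α₁·K2/[H⁺] = 0.002391
α₁ + 2α₂ = 0.9568
DIC = CA / (α₁ + 2α₂) = 3.62 / 0.9568 = 3.78 mmol/L

DIC = 3.78 mmol/L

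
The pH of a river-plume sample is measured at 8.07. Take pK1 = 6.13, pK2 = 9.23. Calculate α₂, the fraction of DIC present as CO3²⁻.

α₂ = 0.0640

α₂ = 1 / (1 + [H⁺]/K2 + [H⁺]²/(K1K2)) = 1 / (1 + 10^+1.16 + 10^-0.78)
   = 1 / (1 + 14.454 + 0.16596) = 1/15.620 = 0.06402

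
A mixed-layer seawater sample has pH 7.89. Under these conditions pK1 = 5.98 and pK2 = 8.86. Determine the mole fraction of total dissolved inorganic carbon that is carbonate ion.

α₂ = 0.0957

α₂ = 1 / (1 + [H⁺]/K2 + [H⁺]²/(K1K2)) = 1 / (1 + 10^+0.97 + 10^-0.94)
   = 1 / (1 + 9.3325 + 0.11482) = 1/10.447 = 0.09572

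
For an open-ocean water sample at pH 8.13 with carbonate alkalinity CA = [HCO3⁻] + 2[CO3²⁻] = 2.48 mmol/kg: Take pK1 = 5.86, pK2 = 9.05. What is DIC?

CA = [HCO3⁻] + 2[CO3²⁻] = (α₁ + 2α₂)·DIC
At pH 8.13: [H⁺]/K1 = 10^-2.27 = 0.0053703, K2/[H⁺] = 10^-0.92 = 0.12023
α₁ = 1/(1 + 0.0053703 + 0.12023) = 1/1.1256 = 0.8884; α₂ = α₁·K2/[H⁺] = 0.1068
α₁ + 2α₂ = 1.1020
DIC = CA / (α₁ + 2α₂) = 2.48 / 1.1020 = 2.25 mmol/kg

DIC = 2.25 mmol/kg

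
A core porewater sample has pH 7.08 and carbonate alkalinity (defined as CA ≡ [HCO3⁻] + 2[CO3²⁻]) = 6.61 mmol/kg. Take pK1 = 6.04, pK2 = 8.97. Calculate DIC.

CA = [HCO3⁻] + 2[CO3²⁻] = (α₁ + 2α₂)·DIC
At pH 7.08: [H⁺]/K1 = 10^-1.04 = 0.091201, K2/[H⁺] = 10^-1.89 = 0.012882
α₁ = 1/(1 + 0.091201 + 0.012882) = 1/1.1041 = 0.9057; α₂ = α₁·K2/[H⁺] = 0.01167
α₁ + 2α₂ = 0.9291
DIC = CA / (α₁ + 2α₂) = 6.61 / 0.9291 = 7.11 mmol/kg

DIC = 7.11 mmol/kg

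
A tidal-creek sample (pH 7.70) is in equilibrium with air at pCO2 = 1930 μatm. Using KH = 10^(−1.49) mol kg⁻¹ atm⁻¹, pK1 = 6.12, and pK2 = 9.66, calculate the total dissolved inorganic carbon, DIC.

[CO2*] = KH · pCO2 = 10^(−1.49) × 1930×10^-6 = 6.245×10^-5 mol/kg
α₀ = 1/(1 + K1/[H⁺] + K1K2/[H⁺]²) = 1/(1 + 10^+1.58 + 10^-0.38) = 0.02536
DIC = [CO2*]/α₀ = 6.245×10^-5 / 0.02536 = 2.46 mmol/kg

DIC = 2.46 mmol/kg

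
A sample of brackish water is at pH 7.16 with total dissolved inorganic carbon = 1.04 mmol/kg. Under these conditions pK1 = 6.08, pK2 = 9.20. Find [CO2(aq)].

[CO2*] = 0.0792 mmol/kg

α₀ = 1 / (1 + K1/[H⁺] + K1K2/[H⁺]²) = 1 / (1 + 10^+1.08 + 10^-0.96)
   = 1 / (1 + 12.023 + 0.10965) = 1/13.132 = 0.07615
[CO2*] = α₀ × DIC = 0.07615 × 1.04 = 0.0792 mmol/kg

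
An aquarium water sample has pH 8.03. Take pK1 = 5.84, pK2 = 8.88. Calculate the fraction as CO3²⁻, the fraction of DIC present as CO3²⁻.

α₂ = 0.123

α₂ = 1 / (1 + [H⁺]/K2 + [H⁺]²/(K1K2)) = 1 / (1 + 10^+0.85 + 10^-1.34)
   = 1 / (1 + 7.0795 + 0.045709) = 1/8.1252 = 0.1231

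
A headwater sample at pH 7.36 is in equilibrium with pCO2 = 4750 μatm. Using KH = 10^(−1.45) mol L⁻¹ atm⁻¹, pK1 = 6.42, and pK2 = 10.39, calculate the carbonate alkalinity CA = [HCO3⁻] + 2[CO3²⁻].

CA = 1.47 mmol/L

[CO2*] = KH · pCO2 = 10^(−1.45) × 4750×10^-6 = 1.685×10^-4 mol/L
α₀ = 1/(1 + K1/[H⁺] + K1K2/[H⁺]²) = 1/(1 + 10^+0.94 + 10^-2.09) = 0.1029
DIC = [CO2*]/α₀ = 1.685×10^-4 / 0.1029 = 1.638 mmol/L
CA = (α₁ + 2α₂)·DIC = (0.8963 + 2×0.0008364) × 1.638 = 1.47 mmol/L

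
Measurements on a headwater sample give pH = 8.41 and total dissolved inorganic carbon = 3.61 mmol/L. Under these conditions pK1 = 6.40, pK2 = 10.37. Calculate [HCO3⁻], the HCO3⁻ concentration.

[HCO3⁻] = 3.54 mmol/L

α₁ = 1 / (1 + [H⁺]/K1 + K2/[H⁺]) = 1 / (1 + 10^-2.01 + 10^-1.96)
   = 1 / (1 + 0.0097724 + 0.010965) = 1/1.0207 = 0.9797
[HCO3⁻] = α₁ × DIC = 0.9797 × 3.61 = 3.54 mmol/L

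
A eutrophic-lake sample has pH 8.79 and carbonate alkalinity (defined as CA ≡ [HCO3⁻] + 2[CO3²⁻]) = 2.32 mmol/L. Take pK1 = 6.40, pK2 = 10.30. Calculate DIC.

DIC = 2.26 mmol/L

CA = [HCO3⁻] + 2[CO3²⁻] = (α₁ + 2α₂)·DIC
At pH 8.79: [H⁺]/K1 = 10^-2.39 = 0.0040738, K2/[H⁺] = 10^-1.51 = 0.030903
α₁ = 1/(1 + 0.0040738 + 0.030903) = 1/1.0350 = 0.9662; α₂ = α₁·K2/[H⁺] = 0.02986
α₁ + 2α₂ = 1.0259
DIC = CA / (α₁ + 2α₂) = 2.32 / 1.0259 = 2.26 mmol/L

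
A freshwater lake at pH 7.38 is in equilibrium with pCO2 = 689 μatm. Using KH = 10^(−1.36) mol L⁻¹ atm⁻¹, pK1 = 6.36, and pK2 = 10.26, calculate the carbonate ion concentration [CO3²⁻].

[CO2*] = KH · pCO2 = 10^(−1.36) × 689×10^-6 = 3.008×10^-5 mol/L
α₀ = 1/(1 + K1/[H⁺] + K1K2/[H⁺]²) = 1/(1 + 10^+1.02 + 10^-1.86) = 0.08707
DIC = [CO2*]/α₀ = 3.008×10^-5 / 0.08707 = 0.3454 mmol/L
[CO3²⁻] = α₂·DIC; α₂ = 0.001202, so [CO3²⁻] = 0.001202 × 0.3454 = 0.000415 mmol/L = 0.415 μmol/L

[CO3²⁻] = 0.415 μmol/L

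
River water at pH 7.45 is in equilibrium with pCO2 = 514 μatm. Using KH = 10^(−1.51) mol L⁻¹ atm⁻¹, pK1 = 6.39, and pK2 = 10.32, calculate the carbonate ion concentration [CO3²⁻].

[CO2*] = KH · pCO2 = 10^(−1.51) × 514×10^-6 = 1.588×10^-5 mol/L
α₀ = 1/(1 + K1/[H⁺] + K1K2/[H⁺]²) = 1/(1 + 10^+1.06 + 10^-1.81) = 0.08002
DIC = [CO2*]/α₀ = 1.588×10^-5 / 0.08002 = 0.1985 mmol/L
[CO3²⁻] = α₂·DIC; α₂ = 0.001239, so [CO3²⁻] = 0.001239 × 0.1985 = 0.000246 mmol/L = 0.246 μmol/L

[CO3²⁻] = 0.246 μmol/L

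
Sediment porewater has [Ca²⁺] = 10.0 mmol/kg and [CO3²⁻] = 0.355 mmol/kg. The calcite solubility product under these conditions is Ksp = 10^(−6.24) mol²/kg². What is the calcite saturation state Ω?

Ksp = 10^(−6.24) = 5.754×10^-7
Ω = [Ca²⁺][CO3²⁻]/Ksp = (10.0×10^-3)(0.355×10^-3) / 5.754×10^-7 = 6.17

Ω = 6.17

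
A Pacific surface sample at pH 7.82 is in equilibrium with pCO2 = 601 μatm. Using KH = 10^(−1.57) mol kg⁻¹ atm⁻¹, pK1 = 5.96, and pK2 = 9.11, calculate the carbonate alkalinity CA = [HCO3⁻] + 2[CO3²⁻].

CA = 1.29 mmol/kg

[CO2*] = KH · pCO2 = 10^(−1.57) × 601×10^-6 = 1.618×10^-5 mol/kg
α₀ = 1/(1 + K1/[H⁺] + K1K2/[H⁺]²) = 1/(1 + 10^+1.86 + 10^+0.57) = 0.01296
DIC = [CO2*]/α₀ = 1.618×10^-5 / 0.01296 = 1.248 mmol/kg
CA = (α₁ + 2α₂)·DIC = (0.9389 + 2×0.04815) × 1.248 = 1.29 mmol/kg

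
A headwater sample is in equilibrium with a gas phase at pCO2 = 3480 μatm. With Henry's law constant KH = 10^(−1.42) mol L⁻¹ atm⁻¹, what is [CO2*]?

[CO2*] = 132 μmol/L

KH = 10^(−1.42) = 3.802×10^-2 mol L⁻¹ atm⁻¹
[CO2*] = KH · pCO2 = 3.802×10^-2 × 3480×10^-6 atm = 1.32×10^-4 mol/L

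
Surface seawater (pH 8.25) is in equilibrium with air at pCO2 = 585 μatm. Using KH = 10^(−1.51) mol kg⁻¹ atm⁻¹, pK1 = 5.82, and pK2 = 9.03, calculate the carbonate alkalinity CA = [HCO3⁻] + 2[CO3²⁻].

[CO2*] = KH · pCO2 = 10^(−1.51) × 585×10^-6 = 1.808×10^-5 mol/kg
α₀ = 1/(1 + K1/[H⁺] + K1K2/[H⁺]²) = 1/(1 + 10^+2.43 + 10^+1.65) = 0.003176
DIC = [CO2*]/α₀ = 1.808×10^-5 / 0.003176 = 5.691 mmol/kg
CA = (α₁ + 2α₂)·DIC = (0.8549 + 2×0.1419) × 5.691 = 6.48 mmol/kg

CA = 6.48 mmol/kg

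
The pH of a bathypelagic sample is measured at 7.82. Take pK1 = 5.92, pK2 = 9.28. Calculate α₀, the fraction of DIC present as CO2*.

α₀ = 0.0120

α₀ = 1 / (1 + K1/[H⁺] + K1K2/[H⁺]²) = 1 / (1 + 10^+1.90 + 10^+0.44)
   = 1 / (1 + 79.433 + 2.7542) = 1/83.187 = 0.01202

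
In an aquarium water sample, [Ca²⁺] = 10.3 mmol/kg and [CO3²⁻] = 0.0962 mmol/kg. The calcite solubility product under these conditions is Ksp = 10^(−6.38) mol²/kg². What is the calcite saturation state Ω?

Ω = 2.38

Ksp = 10^(−6.38) = 4.169×10^-7
Ω = [Ca²⁺][CO3²⁻]/Ksp = (10.3×10^-3)(0.0962×10^-3) / 4.169×10^-7 = 2.38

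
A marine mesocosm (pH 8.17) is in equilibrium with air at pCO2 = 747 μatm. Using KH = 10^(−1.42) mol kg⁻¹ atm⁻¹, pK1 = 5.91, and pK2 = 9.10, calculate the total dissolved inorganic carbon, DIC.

DIC = 5.80 mmol/kg

[CO2*] = KH · pCO2 = 10^(−1.42) × 747×10^-6 = 2.840×10^-5 mol/kg
α₀ = 1/(1 + K1/[H⁺] + K1K2/[H⁺]²) = 1/(1 + 10^+2.26 + 10^+1.33) = 0.004894
DIC = [CO2*]/α₀ = 2.840×10^-5 / 0.004894 = 5.80 mmol/kg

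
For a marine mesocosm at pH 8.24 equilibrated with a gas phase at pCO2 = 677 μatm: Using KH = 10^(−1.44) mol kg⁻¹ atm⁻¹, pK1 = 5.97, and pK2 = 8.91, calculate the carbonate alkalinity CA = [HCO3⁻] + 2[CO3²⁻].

[CO2*] = KH · pCO2 = 10^(−1.44) × 677×10^-6 = 2.458×10^-5 mol/kg
α₀ = 1/(1 + K1/[H⁺] + K1K2/[H⁺]²) = 1/(1 + 10^+2.27 + 10^+1.60) = 0.004405
DIC = [CO2*]/α₀ = 2.458×10^-5 / 0.004405 = 5.580 mmol/kg
CA = (α₁ + 2α₂)·DIC = (0.8202 + 2×0.1754) × 5.580 = 6.53 mmol/kg

CA = 6.53 mmol/kg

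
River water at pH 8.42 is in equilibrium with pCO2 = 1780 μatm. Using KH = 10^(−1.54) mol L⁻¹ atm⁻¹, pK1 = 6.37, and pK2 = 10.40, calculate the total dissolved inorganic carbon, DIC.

[CO2*] = KH · pCO2 = 10^(−1.54) × 1780×10^-6 = 5.134×10^-5 mol/L
α₀ = 1/(1 + K1/[H⁺] + K1K2/[H⁺]²) = 1/(1 + 10^+2.05 + 10^+0.07) = 0.008743
DIC = [CO2*]/α₀ = 5.134×10^-5 / 0.008743 = 5.87 mmol/L

DIC = 5.87 mmol/L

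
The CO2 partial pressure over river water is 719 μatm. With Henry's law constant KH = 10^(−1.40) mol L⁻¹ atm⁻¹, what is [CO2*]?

KH = 10^(−1.40) = 3.981×10^-2 mol L⁻¹ atm⁻¹
[CO2*] = KH · pCO2 = 3.981×10^-2 × 719×10^-6 atm = 2.86×10^-5 mol/L

[CO2*] = 28.6 μmol/L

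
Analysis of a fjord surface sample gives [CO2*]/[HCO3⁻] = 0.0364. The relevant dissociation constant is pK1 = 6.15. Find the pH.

From K1 = [H⁺][HCO3⁻]/[CO2*]:  pH = pK1 − log₁₀([CO2*]/[HCO3⁻])
log₁₀(0.0364) = -1.439
pH = 6.15 − (-1.439) = 7.59

pH = 7.59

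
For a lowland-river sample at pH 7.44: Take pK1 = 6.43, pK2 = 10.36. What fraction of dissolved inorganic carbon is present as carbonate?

α₂ = 1 / (1 + [H⁺]/K2 + [H⁺]²/(K1K2)) = 1 / (1 + 10^+2.92 + 10^+1.91)
   = 1 / (1 + 831.76 + 81.283) = 1/914.05 = 0.001094

α₂ = 0.00109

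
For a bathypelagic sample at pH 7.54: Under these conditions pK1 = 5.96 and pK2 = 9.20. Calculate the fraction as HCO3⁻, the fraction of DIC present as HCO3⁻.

α₁ = 1 / (1 + [H⁺]/K1 + K2/[H⁺]) = 1 / (1 + 10^-1.58 + 10^-1.66)
   = 1 / (1 + 0.026303 + 0.021878) = 1/1.0482 = 0.9540

α₁ = 0.954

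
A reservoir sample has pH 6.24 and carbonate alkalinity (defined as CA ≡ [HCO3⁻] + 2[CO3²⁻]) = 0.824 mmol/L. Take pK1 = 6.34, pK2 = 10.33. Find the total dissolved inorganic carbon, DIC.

CA = [HCO3⁻] + 2[CO3²⁻] = (α₁ + 2α₂)·DIC
At pH 6.24: [H⁺]/K1 = 10^0.10 = 1.2589, K2/[H⁺] = 10^-4.09 = 8.1283×10^-5
α₁ = 1/(1 + 1.2589 + 8.1283×10^-5) = 1/2.2590 = 0.4427; α₂ = α₁·K2/[H⁺] = 3.598×10^-5
α₁ + 2α₂ = 0.4427
DIC = CA / (α₁ + 2α₂) = 0.824 / 0.4427 = 1.86 mmol/L

DIC = 1.86 mmol/L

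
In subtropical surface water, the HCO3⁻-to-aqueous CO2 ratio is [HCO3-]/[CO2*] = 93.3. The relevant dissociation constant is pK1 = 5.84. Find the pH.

pH = 7.81

From K1 = [H⁺][HCO3-]/[CO2*]:  pH = pK1 + log₁₀([HCO3-]/[CO2*])
log₁₀(93.3) = +1.970
pH = 5.84 + (+1.970) = 7.81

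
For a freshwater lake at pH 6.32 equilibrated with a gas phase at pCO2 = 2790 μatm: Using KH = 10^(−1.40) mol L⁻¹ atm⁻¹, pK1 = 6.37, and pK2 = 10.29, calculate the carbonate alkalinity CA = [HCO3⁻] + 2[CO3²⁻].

CA = 0.0990 mmol/L

[CO2*] = KH · pCO2 = 10^(−1.40) × 2790×10^-6 = 1.111×10^-4 mol/L
α₀ = 1/(1 + K1/[H⁺] + K1K2/[H⁺]²) = 1/(1 + 10^-0.05 + 10^-4.02) = 0.5287
DIC = [CO2*]/α₀ = 1.111×10^-4 / 0.5287 = 0.2101 mmol/L
CA = (α₁ + 2α₂)·DIC = (0.4712 + 2×5.049×10^-5) × 0.2101 = 0.0990 mmol/L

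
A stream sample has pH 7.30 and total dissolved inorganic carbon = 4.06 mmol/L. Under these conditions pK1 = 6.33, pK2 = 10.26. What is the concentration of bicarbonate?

α₁ = 1 / (1 + [H⁺]/K1 + K2/[H⁺]) = 1 / (1 + 10^-0.97 + 10^-2.96)
   = 1 / (1 + 0.10715 + 0.0010965) = 1/1.1082 = 0.9023
[HCO3⁻] = α₁ × DIC = 0.9023 × 4.06 = 3.66 mmol/L

[HCO3⁻] = 3.66 mmol/L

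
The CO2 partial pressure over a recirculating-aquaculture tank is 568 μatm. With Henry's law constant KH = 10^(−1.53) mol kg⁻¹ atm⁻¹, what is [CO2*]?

KH = 10^(−1.53) = 2.951×10^-2 mol kg⁻¹ atm⁻¹
[CO2*] = KH · pCO2 = 2.951×10^-2 × 568×10^-6 atm = 1.68×10^-5 mol/kg

[CO2*] = 16.8 μmol/kg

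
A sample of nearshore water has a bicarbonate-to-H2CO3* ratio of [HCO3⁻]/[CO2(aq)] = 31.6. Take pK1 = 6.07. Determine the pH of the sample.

From K1 = [H⁺][HCO3⁻]/[CO2(aq)]:  pH = pK1 + log₁₀([HCO3⁻]/[CO2(aq)])
log₁₀(31.6) = +1.500
pH = 6.07 + (+1.500) = 7.57

pH = 7.57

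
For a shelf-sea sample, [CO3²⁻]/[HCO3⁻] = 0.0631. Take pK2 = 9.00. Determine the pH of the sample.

pH = 7.80

From K2 = [H⁺][CO3²⁻]/[HCO3⁻]:  pH = pK2 + log₁₀([CO3²⁻]/[HCO3⁻])
log₁₀(0.0631) = -1.200
pH = 9.00 + (-1.200) = 7.80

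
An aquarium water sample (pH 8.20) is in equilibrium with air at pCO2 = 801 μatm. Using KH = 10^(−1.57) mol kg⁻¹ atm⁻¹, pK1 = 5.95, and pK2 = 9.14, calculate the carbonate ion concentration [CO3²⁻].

[CO2*] = KH · pCO2 = 10^(−1.57) × 801×10^-6 = 2.156×10^-5 mol/kg
α₀ = 1/(1 + K1/[H⁺] + K1K2/[H⁺]²) = 1/(1 + 10^+2.25 + 10^+1.31) = 0.005019
DIC = [CO2*]/α₀ = 2.156×10^-5 / 0.005019 = 4.296 mmol/kg
[CO3²⁻] = α₂·DIC; α₂ = 0.1025, so [CO3²⁻] = 0.1025 × 4.296 = 0.440 mmol/kg

[CO3²⁻] = 0.440 mmol/kg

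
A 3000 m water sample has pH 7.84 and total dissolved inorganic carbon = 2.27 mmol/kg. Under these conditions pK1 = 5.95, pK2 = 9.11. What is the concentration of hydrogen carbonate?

α₁ = 1 / (1 + [H⁺]/K1 + K2/[H⁺]) = 1 / (1 + 10^-1.89 + 10^-1.27)
   = 1 / (1 + 0.012882 + 0.053703) = 1/1.0666 = 0.9376
[HCO3⁻] = α₁ × DIC = 0.9376 × 2.27 = 2.13 mmol/kg

[HCO3⁻] = 2.13 mmol/kg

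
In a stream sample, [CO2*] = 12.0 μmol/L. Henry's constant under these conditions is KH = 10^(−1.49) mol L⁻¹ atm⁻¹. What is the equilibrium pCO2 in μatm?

pCO2 = 371 μatm

KH = 10^(−1.49) = 3.236×10^-2 mol L⁻¹ atm⁻¹
pCO2 = [CO2*]/KH = 12.0×10^-6 / 3.236×10^-2 = 3.71×10^-4 atm = 371 μatm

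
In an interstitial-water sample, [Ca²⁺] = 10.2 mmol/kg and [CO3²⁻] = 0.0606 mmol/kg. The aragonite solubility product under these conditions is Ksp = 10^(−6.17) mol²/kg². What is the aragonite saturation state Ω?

Ω = 0.914

Ksp = 10^(−6.17) = 6.761×10^-7
Ω = [Ca²⁺][CO3²⁻]/Ksp = (10.2×10^-3)(0.0606×10^-3) / 6.761×10^-7 = 0.914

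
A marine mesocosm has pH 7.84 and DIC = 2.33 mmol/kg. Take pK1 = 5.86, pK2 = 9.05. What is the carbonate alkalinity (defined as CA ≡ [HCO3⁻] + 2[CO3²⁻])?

CA = [HCO3⁻] + 2[CO3²⁻] = (α₁ + 2α₂)·DIC
At pH 7.84: [H⁺]/K1 = 10^-1.98 = 0.010471, K2/[H⁺] = 10^-1.21 = 0.061660
α₁ = 1/(1 + 0.010471 + 0.061660) = 1/1.0721 = 0.9327; α₂ = α₁·K2/[H⁺] = 0.05751
α₁ + 2α₂ = 1.0477
CA = 1.0477 × 2.33 = 2.44 mmol/kg

CA = 2.44 mmol/kg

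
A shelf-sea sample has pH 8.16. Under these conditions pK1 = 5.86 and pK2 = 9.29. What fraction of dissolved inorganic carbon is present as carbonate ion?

α₂ = 1 / (1 + [H⁺]/K2 + [H⁺]²/(K1K2)) = 1 / (1 + 10^+1.13 + 10^-1.17)
   = 1 / (1 + 13.490 + 0.067608) = 1/14.557 = 0.06869

α₂ = 0.0687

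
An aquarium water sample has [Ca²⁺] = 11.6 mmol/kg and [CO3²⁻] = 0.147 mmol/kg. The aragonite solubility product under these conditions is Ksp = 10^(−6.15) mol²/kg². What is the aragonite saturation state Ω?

Ksp = 10^(−6.15) = 7.079×10^-7
Ω = [Ca²⁺][CO3²⁻]/Ksp = (11.6×10^-3)(0.147×10^-3) / 7.079×10^-7 = 2.41

Ω = 2.41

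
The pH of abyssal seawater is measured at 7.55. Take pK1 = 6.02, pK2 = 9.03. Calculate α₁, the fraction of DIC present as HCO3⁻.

α₁ = 0.941

α₁ = 1 / (1 + [H⁺]/K1 + K2/[H⁺]) = 1 / (1 + 10^-1.53 + 10^-1.48)
   = 1 / (1 + 0.029512 + 0.033113) = 1/1.0626 = 0.9411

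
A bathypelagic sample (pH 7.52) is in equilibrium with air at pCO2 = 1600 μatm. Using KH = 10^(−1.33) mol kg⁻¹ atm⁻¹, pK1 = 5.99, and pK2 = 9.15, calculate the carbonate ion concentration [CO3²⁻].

[CO3²⁻] = 0.0594 mmol/kg

[CO2*] = KH · pCO2 = 10^(−1.33) × 1600×10^-6 = 7.484×10^-5 mol/kg
α₀ = 1/(1 + K1/[H⁺] + K1K2/[H⁺]²) = 1/(1 + 10^+1.53 + 10^-0.10) = 0.02803
DIC = [CO2*]/α₀ = 7.484×10^-5 / 0.02803 = 2.670 mmol/kg
[CO3²⁻] = α₂·DIC; α₂ = 0.02226, so [CO3²⁻] = 0.02226 × 2.670 = 0.0594 mmol/kg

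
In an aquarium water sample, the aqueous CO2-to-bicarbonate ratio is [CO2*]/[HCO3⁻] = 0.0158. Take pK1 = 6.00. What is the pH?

pH = 7.80

From K1 = [H⁺][HCO3⁻]/[CO2*]:  pH = pK1 − log₁₀([CO2*]/[HCO3⁻])
log₁₀(0.0158) = -1.801
pH = 6.00 − (-1.801) = 7.80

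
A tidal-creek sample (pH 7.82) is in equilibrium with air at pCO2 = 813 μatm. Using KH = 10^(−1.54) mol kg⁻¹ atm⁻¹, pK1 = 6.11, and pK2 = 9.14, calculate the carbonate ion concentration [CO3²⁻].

[CO2*] = KH · pCO2 = 10^(−1.54) × 813×10^-6 = 2.345×10^-5 mol/kg
α₀ = 1/(1 + K1/[H⁺] + K1K2/[H⁺]²) = 1/(1 + 10^+1.71 + 10^+0.39) = 0.01827
DIC = [CO2*]/α₀ = 2.345×10^-5 / 0.01827 = 1.284 mmol/kg
[CO3²⁻] = α₂·DIC; α₂ = 0.04484, so [CO3²⁻] = 0.04484 × 1.284 = 0.0576 mmol/kg

[CO3²⁻] = 0.0576 mmol/kg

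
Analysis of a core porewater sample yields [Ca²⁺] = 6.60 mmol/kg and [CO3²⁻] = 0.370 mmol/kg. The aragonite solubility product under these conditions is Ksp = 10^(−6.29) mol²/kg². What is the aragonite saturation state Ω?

Ksp = 10^(−6.29) = 5.129×10^-7
Ω = [Ca²⁺][CO3²⁻]/Ksp = (6.60×10^-3)(0.370×10^-3) / 5.129×10^-7 = 4.76

Ω = 4.76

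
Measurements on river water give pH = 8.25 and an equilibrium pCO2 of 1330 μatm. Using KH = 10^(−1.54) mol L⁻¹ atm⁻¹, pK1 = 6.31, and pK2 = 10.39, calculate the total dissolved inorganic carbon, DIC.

[CO2*] = KH · pCO2 = 10^(−1.54) × 1330×10^-6 = 3.836×10^-5 mol/L
α₀ = 1/(1 + K1/[H⁺] + K1K2/[H⁺]²) = 1/(1 + 10^+1.94 + 10^-0.20) = 0.01127
DIC = [CO2*]/α₀ = 3.836×10^-5 / 0.01127 = 3.40 mmol/L

DIC = 3.40 mmol/L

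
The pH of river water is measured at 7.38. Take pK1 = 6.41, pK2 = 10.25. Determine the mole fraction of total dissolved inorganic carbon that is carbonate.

α₂ = 1 / (1 + [H⁺]/K2 + [H⁺]²/(K1K2)) = 1 / (1 + 10^+2.87 + 10^+1.90)
   = 1 / (1 + 741.31 + 79.433) = 1/821.74 = 0.001217

α₂ = 0.00122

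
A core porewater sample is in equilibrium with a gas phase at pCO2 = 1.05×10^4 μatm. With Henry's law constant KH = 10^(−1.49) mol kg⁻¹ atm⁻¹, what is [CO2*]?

KH = 10^(−1.49) = 3.236×10^-2 mol kg⁻¹ atm⁻¹
[CO2*] = KH · pCO2 = 3.236×10^-2 × 1.05×10^4×10^-6 atm = 3.40×10^-4 mol/kg

[CO2*] = 340 μmol/kg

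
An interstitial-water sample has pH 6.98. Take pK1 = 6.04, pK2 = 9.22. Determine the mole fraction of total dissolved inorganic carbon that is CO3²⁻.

α₂ = 1 / (1 + [H⁺]/K2 + [H⁺]²/(K1K2)) = 1 / (1 + 10^+2.24 + 10^+1.30)
   = 1 / (1 + 173.78 + 19.953) = 1/194.73 = 0.005135

α₂ = 0.00514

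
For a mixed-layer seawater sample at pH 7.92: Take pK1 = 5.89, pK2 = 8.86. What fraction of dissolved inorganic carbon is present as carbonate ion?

α₂ = 0.102

α₂ = 1 / (1 + [H⁺]/K2 + [H⁺]²/(K1K2)) = 1 / (1 + 10^+0.94 + 10^-1.09)
   = 1 / (1 + 8.7096 + 0.081283) = 1/9.7909 = 0.1021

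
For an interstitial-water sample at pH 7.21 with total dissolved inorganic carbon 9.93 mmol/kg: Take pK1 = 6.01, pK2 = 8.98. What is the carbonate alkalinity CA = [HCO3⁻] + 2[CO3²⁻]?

CA = [HCO3⁻] + 2[CO3²⁻] = (α₁ + 2α₂)·DIC
At pH 7.21: [H⁺]/K1 = 10^-1.20 = 0.063096, K2/[H⁺] = 10^-1.77 = 0.016982
α₁ = 1/(1 + 0.063096 + 0.016982) = 1/1.0801 = 0.9259; α₂ = α₁·K2/[H⁺] = 0.01572
α₁ + 2α₂ = 0.9573
CA = 0.9573 × 9.93 = 9.51 mmol/kg

CA = 9.51 mmol/kg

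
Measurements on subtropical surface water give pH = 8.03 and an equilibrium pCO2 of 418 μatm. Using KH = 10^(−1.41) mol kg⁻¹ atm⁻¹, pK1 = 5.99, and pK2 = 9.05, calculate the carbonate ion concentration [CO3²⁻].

[CO2*] = KH · pCO2 = 10^(−1.41) × 418×10^-6 = 1.626×10^-5 mol/kg
α₀ = 1/(1 + K1/[H⁺] + K1K2/[H⁺]²) = 1/(1 + 10^+2.04 + 10^+1.02) = 0.008256
DIC = [CO2*]/α₀ = 1.626×10^-5 / 0.008256 = 1.970 mmol/kg
[CO3²⁻] = α₂·DIC; α₂ = 0.08645, so [CO3²⁻] = 0.08645 × 1.970 = 0.170 mmol/kg

[CO3²⁻] = 0.170 mmol/kg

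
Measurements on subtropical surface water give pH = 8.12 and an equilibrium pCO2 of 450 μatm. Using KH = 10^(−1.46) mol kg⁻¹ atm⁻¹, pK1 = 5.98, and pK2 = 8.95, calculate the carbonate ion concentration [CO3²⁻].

[CO3²⁻] = 0.319 mmol/kg

[CO2*] = KH · pCO2 = 10^(−1.46) × 450×10^-6 = 1.560×10^-5 mol/kg
α₀ = 1/(1 + K1/[H⁺] + K1K2/[H⁺]²) = 1/(1 + 10^+2.14 + 10^+1.31) = 0.006271
DIC = [CO2*]/α₀ = 1.560×10^-5 / 0.006271 = 2.488 mmol/kg
[CO3²⁻] = α₂·DIC; α₂ = 0.1280, so [CO3²⁻] = 0.1280 × 2.488 = 0.319 mmol/kg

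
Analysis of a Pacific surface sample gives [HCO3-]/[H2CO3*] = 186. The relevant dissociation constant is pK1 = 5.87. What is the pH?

pH = 8.14

From K1 = [H⁺][HCO3-]/[H2CO3*]:  pH = pK1 + log₁₀([HCO3-]/[H2CO3*])
log₁₀(186) = +2.270
pH = 5.87 + (+2.270) = 8.14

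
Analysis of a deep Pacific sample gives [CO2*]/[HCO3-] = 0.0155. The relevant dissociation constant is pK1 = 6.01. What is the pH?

From K1 = [H⁺][HCO3-]/[CO2*]:  pH = pK1 − log₁₀([CO2*]/[HCO3-])
log₁₀(0.0155) = -1.810
pH = 6.01 − (-1.810) = 7.82

pH = 7.82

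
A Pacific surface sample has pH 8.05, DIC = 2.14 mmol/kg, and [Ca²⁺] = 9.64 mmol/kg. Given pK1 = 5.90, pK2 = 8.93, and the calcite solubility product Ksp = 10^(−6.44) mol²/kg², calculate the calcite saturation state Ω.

Ω = 6.58

α₂ = 1 / (1 + [H⁺]/K2 + [H⁺]²/(K1K2)) = 1 / (1 + 10^+0.88 + 10^-1.27)
   = 1 / (1 + 7.5858 + 0.053703) = 1/8.6395 = 0.1157
[CO3²⁻] = α₂ × DIC = 0.1157 × 2.14 = 0.2477 mmol/kg
Ksp = 10^(−6.44) = 3.631×10^-7
Ω = [Ca²⁺][CO3²⁻]/Ksp = (9.64×10^-3)(2.477×10^-4) / 3.631×10^-7 = 6.58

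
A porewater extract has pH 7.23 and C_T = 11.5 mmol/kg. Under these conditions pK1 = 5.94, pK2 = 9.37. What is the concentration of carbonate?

α₂ = 1 / (1 + [H⁺]/K2 + [H⁺]²/(K1K2)) = 1 / (1 + 10^+2.14 + 10^+0.85)
   = 1 / (1 + 138.04 + 7.0795) = 1/146.12 = 0.006844
[CO3²⁻] = α₂ × DIC = 0.006844 × 11.5 = 0.0787 mmol/kg

[CO3²⁻] = 0.0787 mmol/kg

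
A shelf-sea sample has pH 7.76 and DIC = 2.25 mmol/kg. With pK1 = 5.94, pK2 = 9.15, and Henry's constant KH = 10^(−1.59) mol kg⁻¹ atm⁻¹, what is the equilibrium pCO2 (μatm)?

α₀ = 1 / (1 + K1/[H⁺] + K1K2/[H⁺]²) = 1 / (1 + 10^+1.82 + 10^+0.43)
   = 1 / (1 + 66.069 + 2.6915) = 1/69.761 = 0.01433
[CO2*] = α₀ × DIC = 0.01433 × 2.25 = 0.03225 mmol/kg
pCO2 = [CO2*]/KH = 3.225×10^-5 / 2.570×10^-2 = 1250 μatm

pCO2 = 1250 μatm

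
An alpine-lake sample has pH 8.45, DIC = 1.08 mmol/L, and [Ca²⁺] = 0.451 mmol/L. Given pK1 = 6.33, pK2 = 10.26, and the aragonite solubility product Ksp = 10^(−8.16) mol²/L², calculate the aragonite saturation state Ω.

α₂ = 1 / (1 + [H⁺]/K2 + [H⁺]²/(K1K2)) = 1 / (1 + 10^+1.81 + 10^-0.31)
   = 1 / (1 + 64.565 + 0.48978) = 1/66.055 = 0.01514
[CO3²⁻] = α₂ × DIC = 0.01514 × 1.08 = 0.01635 mmol/L = 16.35 μmol/L
Ksp = 10^(−8.16) = 6.918×10^-9
Ω = [Ca²⁺][CO3²⁻]/Ksp = (0.451×10^-3)(1.635×10^-5) / 6.918×10^-9 = 1.07

Ω = 1.07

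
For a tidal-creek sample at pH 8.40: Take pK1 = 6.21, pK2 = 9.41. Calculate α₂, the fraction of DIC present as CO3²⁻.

α₂ = 0.0885

α₂ = 1 / (1 + [H⁺]/K2 + [H⁺]²/(K1K2)) = 1 / (1 + 10^+1.01 + 10^-1.18)
   = 1 / (1 + 10.233 + 0.066069) = 1/11.299 = 0.08850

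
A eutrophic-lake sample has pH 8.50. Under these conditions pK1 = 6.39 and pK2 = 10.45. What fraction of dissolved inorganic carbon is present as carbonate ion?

α₂ = 0.0110

α₂ = 1 / (1 + [H⁺]/K2 + [H⁺]²/(K1K2)) = 1 / (1 + 10^+1.95 + 10^-0.16)
   = 1 / (1 + 89.125 + 0.69183) = 1/90.817 = 0.01101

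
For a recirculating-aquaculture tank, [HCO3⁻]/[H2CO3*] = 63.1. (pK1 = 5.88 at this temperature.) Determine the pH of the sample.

pH = 7.68

From K1 = [H⁺][HCO3⁻]/[H2CO3*]:  pH = pK1 + log₁₀([HCO3⁻]/[H2CO3*])
log₁₀(63.1) = +1.800
pH = 5.88 + (+1.800) = 7.68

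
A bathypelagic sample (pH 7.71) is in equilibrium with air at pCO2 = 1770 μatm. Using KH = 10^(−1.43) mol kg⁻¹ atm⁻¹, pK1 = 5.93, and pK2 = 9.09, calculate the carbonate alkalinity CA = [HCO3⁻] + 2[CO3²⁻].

[CO2*] = KH · pCO2 = 10^(−1.43) × 1770×10^-6 = 6.576×10^-5 mol/kg
α₀ = 1/(1 + K1/[H⁺] + K1K2/[H⁺]²) = 1/(1 + 10^+1.78 + 10^+0.40) = 0.01568
DIC = [CO2*]/α₀ = 6.576×10^-5 / 0.01568 = 4.193 mmol/kg
CA = (α₁ + 2α₂)·DIC = (0.9449 + 2×0.03939) × 4.193 = 4.29 mmol/kg

CA = 4.29 mmol/kg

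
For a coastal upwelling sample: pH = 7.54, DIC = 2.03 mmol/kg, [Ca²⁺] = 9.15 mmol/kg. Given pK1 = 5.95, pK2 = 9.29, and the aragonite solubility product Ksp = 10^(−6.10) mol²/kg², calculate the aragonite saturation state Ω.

Ω = 0.399

α₂ = 1 / (1 + [H⁺]/K2 + [H⁺]²/(K1K2)) = 1 / (1 + 10^+1.75 + 10^+0.16)
   = 1 / (1 + 56.234 + 1.4454) = 1/58.680 = 0.01704
[CO3²⁻] = α₂ × DIC = 0.01704 × 2.03 = 0.03459 mmol/kg
Ksp = 10^(−6.10) = 7.943×10^-7
Ω = [Ca²⁺][CO3²⁻]/Ksp = (9.15×10^-3)(3.459×10^-5) / 7.943×10^-7 = 0.399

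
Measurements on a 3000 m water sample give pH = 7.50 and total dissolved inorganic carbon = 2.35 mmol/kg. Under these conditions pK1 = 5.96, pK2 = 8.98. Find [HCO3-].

[HCO3⁻] = 2.21 mmol/kg

α₁ = 1 / (1 + [H⁺]/K1 + K2/[H⁺]) = 1 / (1 + 10^-1.54 + 10^-1.48)
   = 1 / (1 + 0.028840 + 0.033113) = 1/1.0620 = 0.9417
[HCO3⁻] = α₁ × DIC = 0.9417 × 2.35 = 2.21 mmol/kg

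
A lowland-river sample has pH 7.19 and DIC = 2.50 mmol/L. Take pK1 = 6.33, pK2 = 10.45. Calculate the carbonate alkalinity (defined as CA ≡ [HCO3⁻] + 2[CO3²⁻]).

CA = 2.20 mmol/L

CA = [HCO3⁻] + 2[CO3²⁻] = (α₁ + 2α₂)·DIC
At pH 7.19: [H⁺]/K1 = 10^-0.86 = 0.13804, K2/[H⁺] = 10^-3.26 = 0.00054954
α₁ = 1/(1 + 0.13804 + 0.00054954) = 1/1.1386 = 0.8783; α₂ = α₁·K2/[H⁺] = 0.0004827
α₁ + 2α₂ = 0.8792
CA = 0.8792 × 2.50 = 2.20 mmol/L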